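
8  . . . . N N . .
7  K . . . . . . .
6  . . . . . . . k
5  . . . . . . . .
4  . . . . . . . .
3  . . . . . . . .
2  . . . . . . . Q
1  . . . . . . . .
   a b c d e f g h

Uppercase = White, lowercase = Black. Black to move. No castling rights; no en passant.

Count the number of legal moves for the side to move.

Black to move; king on h6.
In check: yes, from the white queen on h2.
Legal moves: Kg5.
Count: 1.

1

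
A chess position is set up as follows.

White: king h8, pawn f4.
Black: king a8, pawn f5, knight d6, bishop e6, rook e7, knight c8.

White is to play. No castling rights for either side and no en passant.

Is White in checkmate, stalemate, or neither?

White to move; white king on h8.
In check: no.
King squares — g7: attacked by Re7; h7: attacked by Re7; g8: attacked by Be6.
Legal moves for White: none.
Not in check and no legal moves → stalemate.

stalemate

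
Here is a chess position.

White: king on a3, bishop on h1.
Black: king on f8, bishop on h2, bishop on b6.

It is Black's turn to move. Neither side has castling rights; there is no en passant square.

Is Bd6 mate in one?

no

After Bd6: white king on a3; in check: yes, from the black bishop on d6.
White has 4 legal replies: Ka4, Kb3, Kb2, Ka2.
In check but a legal move exists → not checkmate.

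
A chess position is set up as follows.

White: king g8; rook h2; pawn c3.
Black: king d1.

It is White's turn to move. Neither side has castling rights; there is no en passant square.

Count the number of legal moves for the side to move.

White to move; king on g8.
In check: no.
Legal moves: Kh8, Kf8, Kh7, Kg7, Kf7, Rh8, Rh7, Rh6, Rh5, Rh4, Rh3, Rg2, Rf2, Re2, Rd2+, Rc2, Rb2, Ra2, Rh1+, c4.
Count: 20.

20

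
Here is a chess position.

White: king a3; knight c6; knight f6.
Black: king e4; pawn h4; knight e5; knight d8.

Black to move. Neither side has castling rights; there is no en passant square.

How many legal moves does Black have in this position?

5

Black to move; king on e4.
In check: yes, from the white knight on f6.
Legal moves: Kf5, Kf4, Kf3, Ke3, Kd3.
Count: 5.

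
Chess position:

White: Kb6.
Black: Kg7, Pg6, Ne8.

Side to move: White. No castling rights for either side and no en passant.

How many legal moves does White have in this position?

White to move; king on b6.
In check: no.
Legal moves: Kb7, Ka7, Kc6, Ka6, Kc5, Kb5, Ka5.
Count: 7.

7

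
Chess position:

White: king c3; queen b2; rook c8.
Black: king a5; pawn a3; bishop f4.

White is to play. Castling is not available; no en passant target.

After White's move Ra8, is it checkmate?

yes

After Ra8: black king on a5; in check: yes, from the white rook on a8.
King squares — a4: attacked by Ra8; b4: attacked by Qb2; b5: attacked by Qb2; a6: attacked by Ra8; b6: attacked by Qb2.
Black has no legal moves → checkmate.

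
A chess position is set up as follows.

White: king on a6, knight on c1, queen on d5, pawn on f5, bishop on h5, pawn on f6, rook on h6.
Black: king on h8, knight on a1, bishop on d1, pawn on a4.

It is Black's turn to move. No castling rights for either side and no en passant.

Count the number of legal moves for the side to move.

0

Black to move; king on h8.
In check: yes, from the white rook on h6.
Legal moves: none.
Count: 0.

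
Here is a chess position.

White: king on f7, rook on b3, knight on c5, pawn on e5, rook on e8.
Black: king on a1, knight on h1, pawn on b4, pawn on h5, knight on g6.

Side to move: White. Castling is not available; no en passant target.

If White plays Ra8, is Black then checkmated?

yes

After Ra8: black king on a1; in check: yes, from the white rook on a8.
King squares — b1: attacked by Rb3; a2: attacked by Ra8; b2: attacked by Rb3.
Black has no legal moves → checkmate.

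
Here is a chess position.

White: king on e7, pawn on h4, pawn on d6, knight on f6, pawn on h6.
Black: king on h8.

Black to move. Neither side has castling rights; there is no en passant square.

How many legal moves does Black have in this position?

0

Black to move; king on h8.
In check: no.
Legal moves: none.
Count: 0.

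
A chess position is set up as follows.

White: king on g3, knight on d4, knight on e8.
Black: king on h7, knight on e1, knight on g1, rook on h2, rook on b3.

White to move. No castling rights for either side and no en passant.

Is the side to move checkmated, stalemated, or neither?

neither

White to move; white king on g3.
In check: yes, from the black rook on b3.
Legal moves for White: Kg4, Kf4, Kxh2, Nf3, Nxb3.
White is in check but has 5 legal moves → neither.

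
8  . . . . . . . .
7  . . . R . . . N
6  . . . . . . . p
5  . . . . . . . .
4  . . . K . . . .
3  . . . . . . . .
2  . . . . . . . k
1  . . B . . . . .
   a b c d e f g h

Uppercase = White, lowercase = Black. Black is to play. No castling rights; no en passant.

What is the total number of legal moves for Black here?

Black to move; king on h2.
In check: no.
Legal moves: Kh3, Kg3, Kg2, Kh1, Kg1, h5.
Count: 6.

6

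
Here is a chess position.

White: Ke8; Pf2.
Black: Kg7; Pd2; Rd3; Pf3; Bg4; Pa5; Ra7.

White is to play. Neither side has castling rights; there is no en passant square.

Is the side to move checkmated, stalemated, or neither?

White to move; white king on e8.
In check: no.
King squares — d7: attacked by Rd3; e7: attacked by Ra7; f7: attacked by Ra7; d8: attacked by Rd3; f8: attacked by Kg7.
Legal moves for White: none.
Not in check and no legal moves → stalemate.

stalemate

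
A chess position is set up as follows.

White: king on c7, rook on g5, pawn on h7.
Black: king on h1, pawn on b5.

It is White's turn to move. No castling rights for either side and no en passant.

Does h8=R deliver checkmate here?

yes

After h8=R: black king on h1; in check: yes, from the white rook on h8.
King squares — g1: attacked by Rg5; g2: attacked by Rg5; h2: attacked by Rh8.
Black has no legal moves → checkmate.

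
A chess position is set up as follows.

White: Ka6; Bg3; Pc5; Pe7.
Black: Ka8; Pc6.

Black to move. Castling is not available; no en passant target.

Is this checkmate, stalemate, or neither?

stalemate

Black to move; black king on a8.
In check: no.
King squares — a7: attacked by Ka6; b7: attacked by Ka6; b8: attacked by Bg3.
Legal moves for Black: none.
Not in check and no legal moves → stalemate.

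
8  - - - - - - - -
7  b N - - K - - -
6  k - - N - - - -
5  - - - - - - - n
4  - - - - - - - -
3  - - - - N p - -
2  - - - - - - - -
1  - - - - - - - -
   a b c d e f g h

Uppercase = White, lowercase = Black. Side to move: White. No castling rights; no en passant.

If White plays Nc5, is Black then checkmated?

no

After Nc5: black king on a6; in check: yes, from the white knight on c5.
Black has 3 legal replies: Kb6, Ka5, Bxc5.
In check but a legal move exists → not checkmate.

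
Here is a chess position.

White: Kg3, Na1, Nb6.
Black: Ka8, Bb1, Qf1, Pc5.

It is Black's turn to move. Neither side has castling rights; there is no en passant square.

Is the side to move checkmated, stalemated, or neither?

neither

Black to move; black king on a8.
In check: yes, from the white knight on b6.
Legal moves for Black: Kb8, Kb7, Ka7.
Black is in check but has 3 legal moves → neither.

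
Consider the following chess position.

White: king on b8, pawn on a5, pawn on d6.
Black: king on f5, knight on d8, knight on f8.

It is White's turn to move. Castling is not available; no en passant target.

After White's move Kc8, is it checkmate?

After Kc8: black king on f5; in check: no.
Black is not in check, so this cannot be checkmate.

no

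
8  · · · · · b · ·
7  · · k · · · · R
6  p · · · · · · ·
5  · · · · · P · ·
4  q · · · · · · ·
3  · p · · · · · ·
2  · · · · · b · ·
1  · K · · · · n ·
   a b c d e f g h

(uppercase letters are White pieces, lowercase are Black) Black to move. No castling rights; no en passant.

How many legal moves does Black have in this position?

Black to move; king on c7.
In check: yes, from the white rook on h7.
Legal moves: Kd8, Kc8, Kb8, Kd6, Kc6, Kb6, Bg7, Be7, Qd7.
Count: 9.

9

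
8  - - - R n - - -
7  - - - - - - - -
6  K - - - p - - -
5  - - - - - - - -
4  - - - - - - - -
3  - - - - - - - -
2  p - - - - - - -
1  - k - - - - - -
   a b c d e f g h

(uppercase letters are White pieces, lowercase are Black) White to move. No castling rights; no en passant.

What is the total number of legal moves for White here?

16

White to move; king on a6.
In check: no.
Legal moves: Rxe8, Rc8, Rb8+, Ra8, Rd7, Rd6, Rd5, Rd4, Rd3, Rd2, Rd1+, Kb7, Ka7, Kb6, Kb5, Ka5.
Count: 16.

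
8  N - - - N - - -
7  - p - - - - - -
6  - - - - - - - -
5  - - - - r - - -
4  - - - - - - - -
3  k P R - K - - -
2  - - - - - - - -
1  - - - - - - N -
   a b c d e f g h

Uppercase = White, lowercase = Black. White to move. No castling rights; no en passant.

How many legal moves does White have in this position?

6

White to move; king on e3.
In check: yes, from the black rook on e5.
Legal moves: Kf4, Kd4, Kf3, Kd3, Kf2, Kd2.
Count: 6.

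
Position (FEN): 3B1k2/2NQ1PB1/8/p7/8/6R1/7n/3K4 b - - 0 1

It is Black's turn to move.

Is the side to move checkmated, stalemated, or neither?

Black to move; black king on f8.
In check: yes, from the white bishop on g7.
King squares — e7: attacked by Qd7; f7: attacked by Qd7; g7: attacked by Rg3; e8: attacked by Nc7; g8: attacked by Pf7.
Legal moves for Black: none.
In check with no legal moves → checkmate.

checkmate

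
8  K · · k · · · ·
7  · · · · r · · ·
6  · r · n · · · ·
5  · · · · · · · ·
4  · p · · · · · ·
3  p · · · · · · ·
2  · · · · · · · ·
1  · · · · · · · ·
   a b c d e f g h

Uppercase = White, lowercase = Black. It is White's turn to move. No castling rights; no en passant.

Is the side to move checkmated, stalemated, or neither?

White to move; white king on a8.
In check: no.
King squares — a7: attacked by Re7; b7: attacked by Rb6; b8: attacked by Rb6.
Legal moves for White: none.
Not in check and no legal moves → stalemate.

stalemate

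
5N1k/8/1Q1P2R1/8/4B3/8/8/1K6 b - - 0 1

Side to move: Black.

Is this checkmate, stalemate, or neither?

Black to move; black king on h8.
In check: no.
King squares — g7: attacked by Rg6; h7: attacked by Nf8; g8: attacked by Rg6.
Legal moves for Black: none.
Not in check and no legal moves → stalemate.

stalemate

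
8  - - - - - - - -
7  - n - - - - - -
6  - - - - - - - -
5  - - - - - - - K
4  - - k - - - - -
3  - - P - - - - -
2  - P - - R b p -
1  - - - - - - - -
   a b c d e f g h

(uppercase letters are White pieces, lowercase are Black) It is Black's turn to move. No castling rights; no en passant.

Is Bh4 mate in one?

After Bh4: white king on h5; in check: no.
White is not in check, so this cannot be checkmate.

no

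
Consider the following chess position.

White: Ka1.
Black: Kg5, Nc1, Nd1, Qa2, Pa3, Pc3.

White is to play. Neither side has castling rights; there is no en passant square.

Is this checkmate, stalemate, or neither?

White to move; white king on a1.
In check: yes, from the black queen on a2.
King squares — b1: attacked by Qa2; a2: attacked by Nc1; b2: attacked by Nd1.
Legal moves for White: none.
In check with no legal moves → checkmate.

checkmate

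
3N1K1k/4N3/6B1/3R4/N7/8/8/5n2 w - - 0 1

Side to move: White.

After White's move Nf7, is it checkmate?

After Nf7: black king on h8; in check: yes, from the white knight on f7.
King squares — g7: attacked by Kf8; h7: attacked by Bg6; g8: attacked by Ne7.
Black has no legal moves → checkmate.

yes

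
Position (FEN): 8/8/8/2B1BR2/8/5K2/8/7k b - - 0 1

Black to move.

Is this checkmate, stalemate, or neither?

Black to move; black king on h1.
In check: no.
King squares — g1: attacked by Bc5; g2: attacked by Kf3; h2: attacked by Be5.
Legal moves for Black: none.
Not in check and no legal moves → stalemate.

stalemate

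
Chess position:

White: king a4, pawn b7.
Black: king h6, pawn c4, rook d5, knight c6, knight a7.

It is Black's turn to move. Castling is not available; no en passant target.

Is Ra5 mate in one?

yes

After Ra5: white king on a4; in check: yes, from the black rook on a5.
King squares — a3: attacked by Ra5; b3: attacked by Pc4; b4: attacked by Nc6; a5: attacked by Nc6; b5: attacked by Ra5.
White has no legal moves → checkmate.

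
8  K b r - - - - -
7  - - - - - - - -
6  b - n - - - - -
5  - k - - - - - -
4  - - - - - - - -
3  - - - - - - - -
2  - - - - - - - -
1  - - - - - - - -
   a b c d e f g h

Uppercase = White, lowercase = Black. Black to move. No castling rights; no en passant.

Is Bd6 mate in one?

After Bd6: white king on a8; in check: yes, from the black rook on c8.
King squares — a7: attacked by Nc6; b7: attacked by Ba6; b8: attacked by Nc6.
White has no legal moves → checkmate.

yes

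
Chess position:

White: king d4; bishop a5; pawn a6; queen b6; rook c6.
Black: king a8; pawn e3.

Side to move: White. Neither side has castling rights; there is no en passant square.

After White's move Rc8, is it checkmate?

After Rc8: black king on a8; in check: yes, from the white rook on c8.
King squares — a7: attacked by Qb6; b7: attacked by Pa6; b8: attacked by Qb6.
Black has no legal moves → checkmate.

yes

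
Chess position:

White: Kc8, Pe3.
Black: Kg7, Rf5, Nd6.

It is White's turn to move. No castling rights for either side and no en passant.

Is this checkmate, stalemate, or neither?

White to move; white king on c8.
In check: yes, from the black knight on d6.
Legal moves for White: Kd8, Kb8, Kd7, Kc7.
White is in check but has 4 legal moves → neither.

neither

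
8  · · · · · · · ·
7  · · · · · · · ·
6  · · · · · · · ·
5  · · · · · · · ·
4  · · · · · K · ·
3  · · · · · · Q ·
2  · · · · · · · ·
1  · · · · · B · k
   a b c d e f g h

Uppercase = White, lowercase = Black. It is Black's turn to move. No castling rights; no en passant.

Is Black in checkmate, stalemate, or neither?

Black to move; black king on h1.
In check: no.
King squares — g1: attacked by Qg3; g2: attacked by Bf1; h2: attacked by Qg3.
Legal moves for Black: none.
Not in check and no legal moves → stalemate.

stalemate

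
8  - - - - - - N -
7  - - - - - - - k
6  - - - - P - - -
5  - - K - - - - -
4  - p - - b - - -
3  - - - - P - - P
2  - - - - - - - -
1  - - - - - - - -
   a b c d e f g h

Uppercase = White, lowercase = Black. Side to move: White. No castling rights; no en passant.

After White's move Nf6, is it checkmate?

After Nf6: black king on h7; in check: yes, from the white knight on f6.
Black has 4 legal replies: Kh8, Kg7, Kh6, Kg6.
In check but a legal move exists → not checkmate.

no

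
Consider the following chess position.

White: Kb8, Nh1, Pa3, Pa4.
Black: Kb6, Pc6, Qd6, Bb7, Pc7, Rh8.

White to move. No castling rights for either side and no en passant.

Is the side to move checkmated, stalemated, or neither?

White to move; white king on b8.
In check: yes, from the black rook on h8.
King squares — a7: attacked by Kb6; b7: attacked by Kb6; c7: attacked by Kb6; a8: attacked by Bb7; c8: attacked by Bb7.
Legal moves for White: none.
In check with no legal moves → checkmate.

checkmate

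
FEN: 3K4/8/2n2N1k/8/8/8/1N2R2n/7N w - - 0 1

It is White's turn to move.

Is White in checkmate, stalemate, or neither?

neither

White to move; white king on d8.
In check: yes, from the black knight on c6.
King squares — c7: available; d7: available; e7: attacked by Nc6; c8: available; e8: available.
Legal moves for White: Ke8, Kc8, Kd7, Kc7.
White is in check but has 4 legal moves → neither.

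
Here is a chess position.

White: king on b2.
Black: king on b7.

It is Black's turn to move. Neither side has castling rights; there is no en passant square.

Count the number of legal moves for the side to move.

8

Black to move; king on b7.
In check: no.
Legal moves: Kc8, Kb8, Ka8, Kc7, Ka7, Kc6, Kb6, Ka6.
Count: 8.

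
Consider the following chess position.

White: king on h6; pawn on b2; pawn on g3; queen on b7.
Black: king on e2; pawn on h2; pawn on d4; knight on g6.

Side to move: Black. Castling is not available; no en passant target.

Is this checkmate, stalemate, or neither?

Black to move; black king on e2.
In check: no.
Legal moves for Black: Nh8, Nf8, Ne7, Ne5, Nh4, Nf4, Ke3, Kd3, Kf2, Kd2, Kf1, Ke1, Kd1, d3, h1=Q+, h1=R+, h1=B, h1=N.
Black has 18 legal moves and is not in check → neither.

neither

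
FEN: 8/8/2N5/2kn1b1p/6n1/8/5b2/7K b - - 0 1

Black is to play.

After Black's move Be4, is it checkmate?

After Be4: white king on h1; in check: yes, from the black bishop on e4.
King squares — g1: attacked by Bf2; g2: attacked by Be4; h2: attacked by Ng4.
White has no legal moves → checkmate.

yes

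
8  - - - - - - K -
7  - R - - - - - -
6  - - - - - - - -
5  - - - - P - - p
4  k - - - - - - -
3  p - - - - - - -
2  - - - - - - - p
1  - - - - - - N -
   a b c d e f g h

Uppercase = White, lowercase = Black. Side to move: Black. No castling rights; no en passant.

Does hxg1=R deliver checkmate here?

no

After hxg1=R: white king on g8; in check: yes, from the black rook on g1.
White has 5 legal replies: Kh8, Kf8, Kh7, Kf7, Rg7.
In check but a legal move exists → not checkmate.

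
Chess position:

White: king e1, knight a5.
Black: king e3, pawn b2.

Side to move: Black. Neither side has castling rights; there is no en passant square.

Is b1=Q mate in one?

After b1=Q: white king on e1; in check: yes, from the black queen on b1.
King squares — d1: attacked by Qb1; f1: attacked by Qb1; d2: attacked by Ke3; e2: attacked by Ke3; f2: attacked by Ke3.
White has no legal moves → checkmate.

yes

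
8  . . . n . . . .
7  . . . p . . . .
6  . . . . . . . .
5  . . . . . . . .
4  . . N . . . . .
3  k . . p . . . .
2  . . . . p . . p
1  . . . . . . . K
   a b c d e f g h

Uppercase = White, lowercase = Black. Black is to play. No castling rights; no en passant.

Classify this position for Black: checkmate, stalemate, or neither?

Black to move; black king on a3.
In check: yes, from the white knight on c4.
King squares — a2: available; b2: attacked by Nc4; b3: available; a4: available; b4: available.
Legal moves for Black: Kb4, Ka4, Kb3, Ka2.
Black is in check but has 4 legal moves → neither.

neither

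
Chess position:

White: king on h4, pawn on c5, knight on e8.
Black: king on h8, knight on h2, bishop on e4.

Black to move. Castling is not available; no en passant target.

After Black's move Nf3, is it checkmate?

no

After Nf3: white king on h4; in check: yes, from the black knight on f3.
White has 4 legal replies: Kh5, Kg4, Kh3, Kg3.
In check but a legal move exists → not checkmate.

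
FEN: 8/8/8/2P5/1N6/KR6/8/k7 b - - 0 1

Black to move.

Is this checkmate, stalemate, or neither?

Black to move; black king on a1.
In check: no.
King squares — b1: attacked by Rb3; a2: attacked by Ka3; b2: attacked by Ka3.
Legal moves for Black: none.
Not in check and no legal moves → stalemate.

stalemate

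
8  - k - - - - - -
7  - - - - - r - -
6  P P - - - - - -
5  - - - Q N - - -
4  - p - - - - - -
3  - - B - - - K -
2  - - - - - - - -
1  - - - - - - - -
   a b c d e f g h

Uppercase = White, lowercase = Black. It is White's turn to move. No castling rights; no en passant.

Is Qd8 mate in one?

After Qd8: black king on b8; in check: yes, from the white queen on d8.
King squares — a7: attacked by Pb6; b7: attacked by Pa6; c7: attacked by Pb6; a8: attacked by Qd8; c8: attacked by Qd8.
Black has no legal moves → checkmate.

yes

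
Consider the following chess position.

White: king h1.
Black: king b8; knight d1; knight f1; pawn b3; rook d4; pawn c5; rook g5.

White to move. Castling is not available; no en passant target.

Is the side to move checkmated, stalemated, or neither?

stalemate

White to move; white king on h1.
In check: no.
King squares — g1: attacked by Rg5; g2: attacked by Rg5; h2: attacked by Nf1.
Legal moves for White: none.
Not in check and no legal moves → stalemate.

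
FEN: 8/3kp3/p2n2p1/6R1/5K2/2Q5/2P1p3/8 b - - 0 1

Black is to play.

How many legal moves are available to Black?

18

Black to move; king on d7.
In check: no.
Legal moves: Ke8, Kd8, Ke6, Ne8, Nc8, Nf7, Nb7, Nf5, Nb5, Ne4, Nc4, e6, a5, e1=Q, e1=R, e1=B, e1=N, e5+.
Count: 18.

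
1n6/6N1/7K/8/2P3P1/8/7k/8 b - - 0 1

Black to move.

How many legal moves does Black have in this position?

8

Black to move; king on h2.
In check: no.
Legal moves: Nd7, Nc6, Na6, Kh3, Kg3, Kg2, Kh1, Kg1.
Count: 8.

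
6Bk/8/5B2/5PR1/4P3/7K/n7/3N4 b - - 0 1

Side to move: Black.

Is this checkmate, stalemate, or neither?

checkmate

Black to move; black king on h8.
In check: yes, from the white bishop on f6.
King squares — g7: attacked by Rg5; h7: attacked by Bg8; g8: attacked by Rg5.
Legal moves for Black: none.
In check with no legal moves → checkmate.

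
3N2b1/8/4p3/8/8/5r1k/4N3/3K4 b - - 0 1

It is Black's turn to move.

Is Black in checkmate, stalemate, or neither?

Black to move; black king on h3.
In check: no.
Legal moves for Black include: Bh7, Bf7, Kh4, Kg4, Kh2, Kg2, Rf8, Rf7, Rf6, Rf5, Rf4, Rg3, Re3, Rd3+, Rc3, Rb3, Ra3, Rf2, ... (list truncated; more exist).
Black has legal moves and is not in check → neither.

neither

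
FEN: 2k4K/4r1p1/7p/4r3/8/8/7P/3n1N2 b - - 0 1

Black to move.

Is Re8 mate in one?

no

After Re8: white king on h8; in check: yes, from the black rook on e8.
White has 2 legal replies: Kh7, Kxg7.
In check but a legal move exists → not checkmate.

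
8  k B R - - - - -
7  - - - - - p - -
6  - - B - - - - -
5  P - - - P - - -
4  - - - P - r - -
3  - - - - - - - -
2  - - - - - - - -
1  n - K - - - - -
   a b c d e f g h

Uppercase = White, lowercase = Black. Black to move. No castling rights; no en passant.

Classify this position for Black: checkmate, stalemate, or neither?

checkmate

Black to move; black king on a8.
In check: yes, from the white bishop on c6.
King squares — a7: attacked by Bb8; b7: attacked by Bc6; b8: attacked by Rc8.
Legal moves for Black: none.
In check with no legal moves → checkmate.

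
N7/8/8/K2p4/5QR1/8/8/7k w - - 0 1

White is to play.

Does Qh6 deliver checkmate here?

After Qh6: black king on h1; in check: yes, from the white queen on h6.
King squares — g1: attacked by Rg4; g2: attacked by Rg4; h2: attacked by Qh6.
Black has no legal moves → checkmate.

yes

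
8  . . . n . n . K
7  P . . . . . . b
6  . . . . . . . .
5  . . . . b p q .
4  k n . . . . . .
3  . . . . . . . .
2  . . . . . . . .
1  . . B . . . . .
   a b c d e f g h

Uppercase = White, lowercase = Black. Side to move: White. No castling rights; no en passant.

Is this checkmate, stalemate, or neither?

checkmate

White to move; white king on h8.
In check: yes, from the black bishop on e5.
King squares — g7: attacked by Be5; h7: attacked by Nf8; g8: attacked by Qg5.
Legal moves for White: none.
In check with no legal moves → checkmate.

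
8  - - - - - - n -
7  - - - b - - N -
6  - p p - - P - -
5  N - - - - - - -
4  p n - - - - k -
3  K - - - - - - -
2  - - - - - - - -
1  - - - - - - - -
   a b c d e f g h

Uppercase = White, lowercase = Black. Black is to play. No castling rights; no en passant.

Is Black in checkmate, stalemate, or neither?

neither

Black to move; black king on g4.
In check: no.
Legal moves for Black include: Ne7, Nh6, Nxf6, Be8, Bc8, Be6, Bf5, Kg5, Kh4, Kf4, Kh3, Kg3, Kf3, Na6, Nd5, Nd3, Nc2+, Na2, ... (list truncated; more exist).
Black has legal moves and is not in check → neither.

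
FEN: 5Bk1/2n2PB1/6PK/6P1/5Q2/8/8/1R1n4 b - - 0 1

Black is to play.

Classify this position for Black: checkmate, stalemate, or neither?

Black to move; black king on g8.
In check: yes, from the white pawn on f7.
King squares — f7: attacked by Qf4; g7: attacked by Kh6; h7: attacked by Pg6; f8: attacked by Bg7; h8: attacked by Bg7.
Legal moves for Black: none.
In check with no legal moves → checkmate.

checkmate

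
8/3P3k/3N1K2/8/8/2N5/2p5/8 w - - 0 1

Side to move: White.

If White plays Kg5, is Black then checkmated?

no

After Kg5: black king on h7; in check: no.
Black is not in check, so this cannot be checkmate.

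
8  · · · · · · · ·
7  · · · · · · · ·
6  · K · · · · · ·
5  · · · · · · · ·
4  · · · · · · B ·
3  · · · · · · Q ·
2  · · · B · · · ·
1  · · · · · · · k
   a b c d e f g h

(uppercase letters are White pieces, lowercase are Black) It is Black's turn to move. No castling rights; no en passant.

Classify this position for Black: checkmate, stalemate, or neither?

Black to move; black king on h1.
In check: no.
King squares — g1: attacked by Qg3; g2: attacked by Qg3; h2: attacked by Qg3.
Legal moves for Black: none.
Not in check and no legal moves → stalemate.

stalemate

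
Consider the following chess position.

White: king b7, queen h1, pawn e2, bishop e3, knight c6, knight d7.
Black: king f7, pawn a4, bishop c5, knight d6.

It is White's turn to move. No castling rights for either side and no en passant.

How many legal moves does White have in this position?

4

White to move; king on b7.
In check: yes, from the black knight on d6.
Legal moves: Kb8, Ka8, Kc7, Ka6.
Count: 4.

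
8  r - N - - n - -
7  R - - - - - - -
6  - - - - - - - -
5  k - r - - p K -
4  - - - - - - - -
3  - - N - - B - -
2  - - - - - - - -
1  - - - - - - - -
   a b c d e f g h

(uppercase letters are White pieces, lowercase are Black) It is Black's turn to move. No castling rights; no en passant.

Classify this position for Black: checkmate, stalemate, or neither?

Black to move; black king on a5.
In check: yes, from the white rook on a7.
King squares — a4: attacked by Nc3; b4: available; b5: attacked by Nc3; a6: attacked by Ra7; b6: attacked by Nc8.
Legal moves for Black: Kb4, Rxa7.
Black is in check but has 2 legal moves → neither.

neither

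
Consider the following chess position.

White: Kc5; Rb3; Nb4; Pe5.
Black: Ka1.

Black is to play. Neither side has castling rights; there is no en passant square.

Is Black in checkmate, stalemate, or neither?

Black to move; black king on a1.
In check: no.
King squares — b1: attacked by Rb3; a2: attacked by Nb4; b2: attacked by Rb3.
Legal moves for Black: none.
Not in check and no legal moves → stalemate.

stalemate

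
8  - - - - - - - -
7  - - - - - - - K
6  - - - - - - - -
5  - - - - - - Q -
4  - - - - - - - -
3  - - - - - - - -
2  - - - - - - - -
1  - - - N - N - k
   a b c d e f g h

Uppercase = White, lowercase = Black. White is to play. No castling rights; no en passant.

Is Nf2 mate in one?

yes

After Nf2: black king on h1; in check: yes, from the white knight on f2.
King squares — g1: attacked by Qg5; g2: attacked by Qg5; h2: attacked by Nf1.
Black has no legal moves → checkmate.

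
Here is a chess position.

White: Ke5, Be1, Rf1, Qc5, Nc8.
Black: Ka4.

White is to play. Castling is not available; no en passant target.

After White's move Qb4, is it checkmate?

After Qb4: black king on a4; in check: yes, from the white queen on b4.
King squares — a3: attacked by Qb4; b3: attacked by Qb4; b4: attacked by Be1; a5: attacked by Qb4; b5: attacked by Qb4.
Black has no legal moves → checkmate.

yes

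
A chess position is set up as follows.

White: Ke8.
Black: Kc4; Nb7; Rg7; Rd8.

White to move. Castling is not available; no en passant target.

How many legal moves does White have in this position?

White to move; king on e8.
In check: yes, from the black rook on d8.
Legal moves: none.
Count: 0.

0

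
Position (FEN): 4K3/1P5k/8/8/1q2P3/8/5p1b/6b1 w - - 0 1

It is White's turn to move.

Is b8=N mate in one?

After b8=N: black king on h7; in check: no.
Black is not in check, so this cannot be checkmate.

no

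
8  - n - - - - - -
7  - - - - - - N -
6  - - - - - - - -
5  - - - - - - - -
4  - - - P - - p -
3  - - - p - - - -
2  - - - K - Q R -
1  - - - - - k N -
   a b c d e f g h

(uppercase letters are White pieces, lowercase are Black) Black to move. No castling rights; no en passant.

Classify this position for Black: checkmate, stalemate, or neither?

Black to move; black king on f1.
In check: yes, from the white queen on f2.
King squares — e1: attacked by Kd2; g1: attacked by Qf2; e2: attacked by Ng1; f2: attacked by Rg2; g2: attacked by Qf2.
Legal moves for Black: none.
In check with no legal moves → checkmate.

checkmate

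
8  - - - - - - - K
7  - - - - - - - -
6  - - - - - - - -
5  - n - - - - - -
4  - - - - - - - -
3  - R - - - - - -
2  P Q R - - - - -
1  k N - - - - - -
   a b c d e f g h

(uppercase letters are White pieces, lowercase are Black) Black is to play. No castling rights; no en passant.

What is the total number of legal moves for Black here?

Black to move; king on a1.
In check: yes, from the white queen on b2.
Legal moves: none.
Count: 0.

0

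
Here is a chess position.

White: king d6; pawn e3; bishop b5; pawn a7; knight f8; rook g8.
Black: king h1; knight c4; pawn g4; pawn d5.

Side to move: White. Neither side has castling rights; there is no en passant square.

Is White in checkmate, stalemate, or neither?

neither

White to move; white king on d6.
In check: yes, from the black knight on c4.
Legal moves for White: Ke7, Kd7, Kc7, Ke6, Kc6, Kxd5, Kc5, Bxc4.
White is in check but has 8 legal moves → neither.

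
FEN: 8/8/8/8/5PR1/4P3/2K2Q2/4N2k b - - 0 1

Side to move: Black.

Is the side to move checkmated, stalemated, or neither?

stalemate

Black to move; black king on h1.
In check: no.
King squares — g1: attacked by Qf2; g2: attacked by Ne1; h2: attacked by Qf2.
Legal moves for Black: none.
Not in check and no legal moves → stalemate.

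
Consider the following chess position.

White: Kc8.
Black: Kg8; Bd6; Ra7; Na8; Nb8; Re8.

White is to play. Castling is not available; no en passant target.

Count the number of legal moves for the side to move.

0

White to move; king on c8.
In check: yes, from the black rook on e8.
Legal moves: none.
Count: 0.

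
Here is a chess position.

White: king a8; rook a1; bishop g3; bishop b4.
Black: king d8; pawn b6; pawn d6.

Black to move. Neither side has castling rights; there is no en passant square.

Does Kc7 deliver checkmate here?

no

After Kc7: white king on a8; in check: no.
White is not in check, so this cannot be checkmate.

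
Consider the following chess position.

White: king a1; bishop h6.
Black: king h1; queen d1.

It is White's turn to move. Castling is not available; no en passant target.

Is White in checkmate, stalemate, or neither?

White to move; white king on a1.
In check: yes, from the black queen on d1.
Legal moves for White: Kb2, Ka2, Bc1.
White is in check but has 3 legal moves → neither.

neither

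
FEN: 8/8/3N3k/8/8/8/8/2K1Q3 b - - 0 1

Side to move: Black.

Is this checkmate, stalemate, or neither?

neither

Black to move; black king on h6.
In check: no.
Legal moves for Black: Kh7, Kg7, Kg6, Kh5, Kg5.
Black has 5 legal moves and is not in check → neither.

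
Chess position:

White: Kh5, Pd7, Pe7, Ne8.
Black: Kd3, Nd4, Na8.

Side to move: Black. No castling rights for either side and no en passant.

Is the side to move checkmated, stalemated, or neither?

Black to move; black king on d3.
In check: no.
Legal moves for Black: Nc7, Nb6, Ne6, Nc6, Nf5, Nb5, Nf3, Nb3, Ne2, Nc2, Ke4, Kc4, Ke3, Kc3, Ke2, Kd2, Kc2.
Black has 17 legal moves and is not in check → neither.

neither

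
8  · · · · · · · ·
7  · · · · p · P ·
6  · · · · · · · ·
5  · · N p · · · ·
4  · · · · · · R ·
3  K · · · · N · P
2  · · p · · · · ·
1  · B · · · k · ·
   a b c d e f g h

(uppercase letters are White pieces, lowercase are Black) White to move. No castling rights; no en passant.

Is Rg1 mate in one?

no

After Rg1: black king on f1; in check: yes, from the white rook on g1.
Black has 2 legal replies: Kf2, Ke2.
In check but a legal move exists → not checkmate.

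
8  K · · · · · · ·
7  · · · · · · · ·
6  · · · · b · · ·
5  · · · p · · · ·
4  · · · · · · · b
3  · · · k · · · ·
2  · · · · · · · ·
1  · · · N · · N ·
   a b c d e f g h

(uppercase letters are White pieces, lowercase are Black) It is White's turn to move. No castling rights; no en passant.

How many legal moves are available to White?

White to move; king on a8.
In check: no.
Legal moves: Kb8, Kb7, Ka7, Nh3, Nf3, Ne2, Ne3, Nc3, Nf2+, Nb2+.
Count: 10.

10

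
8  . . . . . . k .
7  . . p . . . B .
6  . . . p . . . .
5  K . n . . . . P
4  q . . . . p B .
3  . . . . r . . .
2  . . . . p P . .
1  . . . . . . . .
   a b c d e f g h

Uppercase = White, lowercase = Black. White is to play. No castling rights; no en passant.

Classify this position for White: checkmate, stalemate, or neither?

White to move; white king on a5.
In check: yes, from the black queen on a4.
King squares — a4: attacked by Nc5; b4: attacked by Qa4; b5: attacked by Qa4; a6: attacked by Qa4; b6: attacked by Pc7.
Legal moves for White: none.
In check with no legal moves → checkmate.

checkmate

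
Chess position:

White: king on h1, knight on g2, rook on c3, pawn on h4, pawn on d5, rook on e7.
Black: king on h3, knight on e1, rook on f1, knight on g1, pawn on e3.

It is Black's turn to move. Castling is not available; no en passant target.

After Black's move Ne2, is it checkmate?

After Ne2: white king on h1; in check: yes, from the black rook on f1.
King squares — g1: attacked by Rf1; g2: own knight; h2: attacked by Kh3.
White has no legal moves → checkmate.

yes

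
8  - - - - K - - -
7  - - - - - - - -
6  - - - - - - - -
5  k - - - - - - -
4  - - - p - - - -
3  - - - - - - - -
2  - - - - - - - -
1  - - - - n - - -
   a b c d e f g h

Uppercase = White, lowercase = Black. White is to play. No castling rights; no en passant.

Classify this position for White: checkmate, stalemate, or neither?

neither

White to move; white king on e8.
In check: no.
Legal moves for White: Kf8, Kd8, Kf7, Ke7, Kd7.
White has 5 legal moves and is not in check → neither.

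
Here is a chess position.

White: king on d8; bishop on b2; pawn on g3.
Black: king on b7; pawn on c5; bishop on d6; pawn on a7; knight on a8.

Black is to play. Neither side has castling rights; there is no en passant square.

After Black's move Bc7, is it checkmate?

After Bc7: white king on d8; in check: yes, from the black bishop on c7.
White has 3 legal replies: Ke8, Ke7, Kd7.
In check but a legal move exists → not checkmate.

no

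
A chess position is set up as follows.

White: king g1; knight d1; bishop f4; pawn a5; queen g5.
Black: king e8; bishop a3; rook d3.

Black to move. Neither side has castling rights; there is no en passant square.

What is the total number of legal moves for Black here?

Black to move; king on e8.
In check: no.
Legal moves: Kf8, Kf7, Kd7, Rd8, Rd7, Rd6, Rd5, Rd4, Rh3, Rg3+, Rf3, Re3, Rc3, Rb3, Rd2, Rxd1+, Bf8, Be7, Bd6, Bc5+, Bb4, Bb2, Bc1.
Count: 23.

23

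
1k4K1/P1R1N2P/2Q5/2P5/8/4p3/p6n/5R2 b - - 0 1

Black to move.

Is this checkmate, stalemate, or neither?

Black to move; black king on b8.
In check: yes, from the white pawn on a7.
King squares — a7: attacked by Rc7; b7: attacked by Qc6; c7: attacked by Qc6; a8: attacked by Qc6; c8: attacked by Rc7.
Legal moves for Black: none.
In check with no legal moves → checkmate.

checkmate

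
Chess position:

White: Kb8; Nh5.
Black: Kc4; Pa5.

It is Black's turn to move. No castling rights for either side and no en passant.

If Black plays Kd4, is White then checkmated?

After Kd4: white king on b8; in check: no.
White is not in check, so this cannot be checkmate.

no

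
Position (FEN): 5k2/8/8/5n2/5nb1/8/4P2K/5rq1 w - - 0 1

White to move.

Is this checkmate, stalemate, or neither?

White to move; white king on h2.
In check: yes, from the black queen on g1.
King squares — g1: attacked by Rf1; h1: attacked by Qg1; g2: attacked by Qg1; g3: attacked by Qg1; h3: attacked by Nf4.
Legal moves for White: none.
In check with no legal moves → checkmate.

checkmate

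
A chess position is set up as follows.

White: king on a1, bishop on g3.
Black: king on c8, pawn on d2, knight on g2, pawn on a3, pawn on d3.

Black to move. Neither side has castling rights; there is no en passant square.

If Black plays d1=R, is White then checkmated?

After d1=R: white king on a1; in check: yes, from the black rook on d1.
White has 1 legal reply: Ka2.
In check but a legal move exists → not checkmate.

no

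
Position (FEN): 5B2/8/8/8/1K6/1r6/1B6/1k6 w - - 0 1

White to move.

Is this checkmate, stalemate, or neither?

White to move; white king on b4.
In check: yes, from the black rook on b3.
Legal moves for White: Kc5, Ka5, Kc4, Ka4, Kxb3.
White is in check but has 5 legal moves → neither.

neither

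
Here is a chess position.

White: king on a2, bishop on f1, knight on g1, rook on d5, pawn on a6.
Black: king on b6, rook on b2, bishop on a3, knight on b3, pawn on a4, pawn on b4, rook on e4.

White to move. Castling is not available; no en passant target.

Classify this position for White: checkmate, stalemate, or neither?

checkmate

White to move; white king on a2.
In check: yes, from the black rook on b2.
King squares — a1: attacked by Nb3; b1: attacked by Rb2; b2: attacked by Ba3; a3: attacked by Pb4; b3: attacked by Rb2.
Legal moves for White: none.
In check with no legal moves → checkmate.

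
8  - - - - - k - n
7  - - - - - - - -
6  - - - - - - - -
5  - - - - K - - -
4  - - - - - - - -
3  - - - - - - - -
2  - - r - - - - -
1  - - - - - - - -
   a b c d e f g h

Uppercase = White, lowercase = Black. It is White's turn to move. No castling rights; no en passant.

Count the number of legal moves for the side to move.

White to move; king on e5.
In check: no.
Legal moves: Kf6, Ke6, Kd6, Kf5, Kd5, Kf4, Ke4, Kd4.
Count: 8.

8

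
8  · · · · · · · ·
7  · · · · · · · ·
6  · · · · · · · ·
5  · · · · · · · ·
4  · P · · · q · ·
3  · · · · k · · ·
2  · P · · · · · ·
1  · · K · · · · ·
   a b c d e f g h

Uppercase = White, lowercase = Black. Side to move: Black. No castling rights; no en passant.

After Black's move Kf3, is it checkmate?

no

After Kf3: white king on c1; in check: yes, from the black queen on f4.
White has 3 legal replies: Kc2, Kd1, Kb1.
In check but a legal move exists → not checkmate.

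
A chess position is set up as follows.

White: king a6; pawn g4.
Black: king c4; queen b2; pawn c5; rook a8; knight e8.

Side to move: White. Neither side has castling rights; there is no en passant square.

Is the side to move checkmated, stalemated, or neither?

checkmate

White to move; white king on a6.
In check: yes, from the black rook on a8.
King squares — a5: attacked by Ra8; b5: attacked by Qb2; b6: attacked by Qb2; a7: attacked by Ra8; b7: attacked by Qb2.
Legal moves for White: none.
In check with no legal moves → checkmate.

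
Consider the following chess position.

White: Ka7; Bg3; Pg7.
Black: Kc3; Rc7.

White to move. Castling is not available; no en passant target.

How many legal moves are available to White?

White to move; king on a7.
In check: yes, from the black rook on c7.
Legal moves: Kb8, Ka8, Kb6, Ka6, Bxc7.
Count: 5.

5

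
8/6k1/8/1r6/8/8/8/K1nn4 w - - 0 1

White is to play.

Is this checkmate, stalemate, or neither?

White to move; white king on a1.
In check: no.
King squares — b1: attacked by Rb5; a2: attacked by Nc1; b2: attacked by Nd1.
Legal moves for White: none.
Not in check and no legal moves → stalemate.

stalemate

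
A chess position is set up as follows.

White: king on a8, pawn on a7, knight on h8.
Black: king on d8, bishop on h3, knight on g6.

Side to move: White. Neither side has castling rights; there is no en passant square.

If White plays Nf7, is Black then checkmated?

no

After Nf7: black king on d8; in check: yes, from the white knight on f7.
Black has 5 legal replies: Ke8, Kc8, Ke7, Kd7, Kc7.
In check but a legal move exists → not checkmate.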